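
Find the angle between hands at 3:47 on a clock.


168.5°

Hour hand = 3×30 + 47×0.5 = 113.5°
Minute hand = 47×6 = 282°
Difference = |113.5 - 282| = 168.5°


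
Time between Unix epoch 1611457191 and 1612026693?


Difference = 1612026693 - 1611457191 = 569502 seconds
In hours: 569502 / 3600 ≈ 158.2
In days: 569502 / 86400 ≈ 6.59

569502 seconds (158.2 hours / 6.59 days)


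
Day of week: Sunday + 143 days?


Start: Sunday (index 6)
(6 + 143) mod 7
= 149 mod 7
= 2
Index 2 → Wednesday

Wednesday


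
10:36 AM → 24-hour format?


10:36

Input: 10:36 AM
AM hour stays: 10


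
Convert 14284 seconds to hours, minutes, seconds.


Hours: 14284 ÷ 3600 = 3 remainder 3484
Minutes: 3484 ÷ 60 = 58 remainder 4
Seconds: 4

3h 58m 4s


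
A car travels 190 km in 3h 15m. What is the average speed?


Distance: 190 km
Time: 3h 15m = 195 min = 195/60 = 13/4 hours
Speed = 190 ÷ (13/4) = 190 × 4 / 13 = 760/13 ≈ 58.5 km/h

58.5 km/h


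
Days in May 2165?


Month: May (month 5)
May has 31 days

31 days


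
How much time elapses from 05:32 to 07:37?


End time in minutes: 7×60 + 37 = 457
Start time in minutes: 5×60 + 32 = 332
Difference = 457 - 332 = 125 minutes
= 2 hours 5 minutes

2h 5m


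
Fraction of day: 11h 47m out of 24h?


0.4910 (49.10%)

Total minutes: 11×60 + 47 = 707
Day = 24×60 = 1440 minutes
Fraction = 707/1440 ≈ 0.4910
As a percentage: 707/1440 × 100 ≈ 49.10%


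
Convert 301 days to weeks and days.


43 weeks 0 days

Weeks: 301 ÷ 7 = 43 remainder 0


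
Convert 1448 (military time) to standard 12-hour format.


2:48 PM

Hour: 14
14 - 12 = 2 → PM


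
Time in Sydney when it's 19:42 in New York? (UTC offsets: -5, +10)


10:42 (next day)

Time difference = UTC+10 - UTC-5 = +15 hours
New hour = (19 + 15) mod 24
= 34 mod 24 = 10
Minutes unchanged → 10:42; 34 ≥ 24 → next day


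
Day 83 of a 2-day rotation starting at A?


Shifts: A, B
Start: A (index 0)
Day 83: (0 + 83 - 1) mod 2
= 82 mod 2
= 0
Index 0 → shift A

Shift A


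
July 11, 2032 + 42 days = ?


Start: July 11, 2032
Add 42 days
July 11 → August 1: 31 - 11 + 1 = 21 days (42 - 21 = 21 left)
August 1 + 21 = August 22, 2032

August 22, 2032


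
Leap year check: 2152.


Rules: divisible by 4 AND (not by 100 OR by 400)
2152 ÷ 4 = 538 exactly → divisible by 4
2152 ÷ 100 = 21 remainder 52 → not divisible by 100
Divisible by 4 but not by 100 → leap year

Yes


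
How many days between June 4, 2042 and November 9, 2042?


158 days

From June 4, 2042 to November 9, 2042
Rest of June 2042: 30 - 4 = 26
Full months: July 31, August 31, September 30, October 31
Days into November 2042: 9
Total = 26 + 31 + 31 + 30 + 31 + 9 = 158 days


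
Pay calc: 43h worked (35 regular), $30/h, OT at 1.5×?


Regular: 35h × $30 = $1050.00
Overtime: 43 - 35 = 8h
OT pay: 8h × $30 × 1.5 = $360.00
Total = $1050.00 + $360.00 = $1410.00

$1410.00


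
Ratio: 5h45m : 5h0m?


23:20 (1.15)

Duration 1: 345 minutes
Duration 2: 300 minutes
Ratio = 345:300
GCD = 15
Simplified = 23:20
As a decimal: 23/20 = 1.15


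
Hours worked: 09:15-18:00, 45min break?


Total time = (18×60+0) - (9×60+15)
= 1080 - 555 = 525 min
Minus break: 525 - 45 = 480 min
= 8h 0m

8h 0m (480 minutes)


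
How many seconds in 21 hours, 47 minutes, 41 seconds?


78461 seconds

Hours: 21 × 3600 = 75600
Minutes: 47 × 60 = 2820
Seconds: 41
Total = 75600 + 2820 + 41 = 78461


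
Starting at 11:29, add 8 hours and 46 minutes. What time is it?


Start: 689 minutes from midnight
Add: 526 minutes
Total: 1215 minutes
Hours: 1215 ÷ 60 = 20 remainder 15

20:15


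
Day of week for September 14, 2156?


Tuesday

Zeller's congruence:
q=14, m=9, k=56, j=21
h = (14 + ⌊13×10/5⌋ + 56 + ⌊56/4⌋ + ⌊21/4⌋ - 2×21) mod 7
= (14 + 26 + 56 + 14 + 5 - 42) mod 7
= 73 mod 7 = 3
h=3 → Tuesday


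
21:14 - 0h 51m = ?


Start: 1274 minutes from midnight
Subtract: 51 minutes
Remaining: 1274 - 51 = 1223
Hours: 20, Minutes: 23

20:23


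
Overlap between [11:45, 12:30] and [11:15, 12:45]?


45 minutes

Meeting A: 705-750 (in minutes from midnight)
Meeting B: 675-765
Overlap start = max(705, 675) = 705
Overlap end = min(750, 765) = 750
Overlap = max(0, 750 - 705) = 45 min


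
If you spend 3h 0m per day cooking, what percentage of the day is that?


12.5%

Time: 180 minutes
Day: 1440 minutes
Percentage = (180/1440) × 100 = 12.5%


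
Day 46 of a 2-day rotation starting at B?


Shifts: A, B
Start: B (index 1)
Day 46: (1 + 46 - 1) mod 2
= 46 mod 2
= 0
Index 0 → shift A

Shift A


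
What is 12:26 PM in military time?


12:26

Input: 12:26 PM
12 PM → 12 (noon)


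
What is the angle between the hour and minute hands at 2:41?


165.5°

Hour hand = 2×30 + 41×0.5 = 80.5°
Minute hand = 41×6 = 246°
Difference = |80.5 - 246| = 165.5°


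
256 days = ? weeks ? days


36 weeks 4 days

Weeks: 256 ÷ 7 = 36 remainder 4


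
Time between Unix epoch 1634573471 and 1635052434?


Difference = 1635052434 - 1634573471 = 478963 seconds
In hours: 478963 / 3600 ≈ 133.0
In days: 478963 / 86400 ≈ 5.54

478963 seconds (133.0 hours / 5.54 days)


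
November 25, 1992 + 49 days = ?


January 13, 1993

Start: November 25, 1992
Add 49 days
November 25 → December 1: 30 - 25 + 1 = 6 days (49 - 6 = 43 left)
December 1 → January 1: 31 - 1 + 1 = 31 days (43 - 31 = 12 left)
January 1 + 12 = January 13, 1993


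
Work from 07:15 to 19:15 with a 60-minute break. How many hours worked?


Total time = (19×60+15) - (7×60+15)
= 1155 - 435 = 720 min
Minus break: 720 - 60 = 660 min
= 11h 0m

11h 0m (660 minutes)


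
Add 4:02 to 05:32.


Start: 332 minutes from midnight
Add: 242 minutes
Total: 574 minutes
Hours: 574 ÷ 60 = 9 remainder 34

09:34


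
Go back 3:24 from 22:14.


Start: 1334 minutes from midnight
Subtract: 204 minutes
Remaining: 1334 - 204 = 1130
Hours: 18, Minutes: 50

18:50


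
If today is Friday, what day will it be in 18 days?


Tuesday

Start: Friday (index 4)
(4 + 18) mod 7
= 22 mod 7
= 1
Index 1 → Tuesday


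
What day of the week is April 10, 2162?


Saturday

Zeller's congruence:
q=10, m=4, k=62, j=21
h = (10 + ⌊13×5/5⌋ + 62 + ⌊62/4⌋ + ⌊21/4⌋ - 2×21) mod 7
= (10 + 13 + 62 + 15 + 5 - 42) mod 7
= 63 mod 7 = 0
h=0 → Saturday


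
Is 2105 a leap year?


Rules: divisible by 4 AND (not by 100 OR by 400)
2105 ÷ 4 = 526 remainder 1 → not divisible by 4
Not divisible by 4 → not a leap year

No


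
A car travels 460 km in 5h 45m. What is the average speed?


Distance: 460 km
Time: 5h 45m = 345 min = 345/60 = 23/4 hours
Speed = 460 ÷ (23/4) = 460 × 4 / 23 = 1840/23 = 80.0 km/h

80.0 km/h


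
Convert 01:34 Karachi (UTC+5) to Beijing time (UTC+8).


04:34

Time difference = UTC+8 - UTC+5 = +3 hours
New hour = (1 + 3) mod 24
= 4 mod 24 = 4
Minutes unchanged → 04:34


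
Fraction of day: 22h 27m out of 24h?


0.9354 (93.54%)

Total minutes: 22×60 + 27 = 1347
Day = 24×60 = 1440 minutes
Fraction = 1347/1440 ≈ 0.9354
As a percentage: 1347/1440 × 100 ≈ 93.54%


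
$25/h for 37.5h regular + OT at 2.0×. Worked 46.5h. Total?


$1387.50

Regular: 37.5h × $25 = $937.50
Overtime: 46.5 - 37.5 = 9.0h
OT pay: 9.0h × $25 × 2.0 = $450.00
Total = $937.50 + $450.00 = $1387.50


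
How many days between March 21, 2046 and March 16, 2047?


360 days

From March 21, 2046 to March 16, 2047
Rest of March 2046: 31 - 21 = 10
Full months: April 30, May 31, June 30, July 31, August 31, September 30, October 31, November 30, December 31, January 31, February 2047 28
Days into March 2047: 16
Total = 10 + 30 + 31 + 30 + 31 + 31 + 30 + 31 + 30 + 31 + 31 + 28 + 16 = 360 days


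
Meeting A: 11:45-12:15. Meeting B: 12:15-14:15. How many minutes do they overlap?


Meeting A: 705-735 (in minutes from midnight)
Meeting B: 735-855
Overlap start = max(705, 735) = 735
Overlap end = min(735, 855) = 735
Overlap = max(0, 735 - 735) = 0 min

0 minutes


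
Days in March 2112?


31 days

Month: March (month 3)
March has 31 days


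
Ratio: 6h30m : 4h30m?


Duration 1: 390 minutes
Duration 2: 270 minutes
Ratio = 390:270
GCD = 30
Simplified = 13:9
As a decimal: 13/9 ≈ 1.44

13:9 (1.44)


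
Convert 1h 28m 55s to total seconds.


5335 seconds

Hours: 1 × 3600 = 3600
Minutes: 28 × 60 = 1680
Seconds: 55
Total = 3600 + 1680 + 55 = 5335


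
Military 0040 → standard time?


Hour: 0
0 → 12 AM (midnight)

12:40 AM


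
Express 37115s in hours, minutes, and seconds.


10h 18m 35s

Hours: 37115 ÷ 3600 = 10 remainder 1115
Minutes: 1115 ÷ 60 = 18 remainder 35
Seconds: 35


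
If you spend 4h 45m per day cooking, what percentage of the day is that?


19.8%

Time: 285 minutes
Day: 1440 minutes
Percentage = (285/1440) × 100 ≈ 19.8%


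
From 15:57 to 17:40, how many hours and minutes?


1h 43m

End time in minutes: 17×60 + 40 = 1060
Start time in minutes: 15×60 + 57 = 957
Difference = 1060 - 957 = 103 minutes
= 1 hours 43 minutes


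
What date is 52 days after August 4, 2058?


September 25, 2058

Start: August 4, 2058
Add 52 days
August 4 → September 1: 31 - 4 + 1 = 28 days (52 - 28 = 24 left)
September 1 + 24 = September 25, 2058


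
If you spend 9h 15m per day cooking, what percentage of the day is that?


38.5%

Time: 555 minutes
Day: 1440 minutes
Percentage = (555/1440) × 100 ≈ 38.5%


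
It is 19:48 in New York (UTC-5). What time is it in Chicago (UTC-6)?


Time difference = UTC-6 - UTC-5 = -1 hours
New hour = (19 -1) mod 24
= 18 mod 24 = 18
Minutes unchanged → 18:48

18:48


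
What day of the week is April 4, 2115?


Zeller's congruence:
q=4, m=4, k=15, j=21
h = (4 + ⌊13×5/5⌋ + 15 + ⌊15/4⌋ + ⌊21/4⌋ - 2×21) mod 7
= (4 + 13 + 15 + 3 + 5 - 42) mod 7
= -2 mod 7 = 5
h=5 → Thursday

Thursday


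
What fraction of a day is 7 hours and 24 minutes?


0.3083 (30.83%)

Total minutes: 7×60 + 24 = 444
Day = 24×60 = 1440 minutes
Fraction = 444/1440 ≈ 0.3083
As a percentage: 444/1440 × 100 ≈ 30.83%


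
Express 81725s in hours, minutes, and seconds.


22h 42m 5s

Hours: 81725 ÷ 3600 = 22 remainder 2525
Minutes: 2525 ÷ 60 = 42 remainder 5
Seconds: 5


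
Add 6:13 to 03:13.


09:26

Start: 193 minutes from midnight
Add: 373 minutes
Total: 566 minutes
Hours: 566 ÷ 60 = 9 remainder 26


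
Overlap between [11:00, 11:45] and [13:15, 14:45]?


Meeting A: 660-705 (in minutes from midnight)
Meeting B: 795-885
Overlap start = max(660, 795) = 795
Overlap end = min(705, 885) = 705
Overlap = max(0, 705 - 795) = 0 min

0 minutes


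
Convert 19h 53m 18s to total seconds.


71598 seconds

Hours: 19 × 3600 = 68400
Minutes: 53 × 60 = 3180
Seconds: 18
Total = 68400 + 3180 + 18 = 71598


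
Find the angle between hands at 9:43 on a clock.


Hour hand = 9×30 + 43×0.5 = 291.5°
Minute hand = 43×6 = 258°
Difference = |291.5 - 258| = 33.5°

33.5°


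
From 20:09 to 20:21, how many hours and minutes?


End time in minutes: 20×60 + 21 = 1221
Start time in minutes: 20×60 + 9 = 1209
Difference = 1221 - 1209 = 12 minutes
= 0 hours 12 minutes

0h 12m


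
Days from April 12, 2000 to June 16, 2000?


65 days

From April 12, 2000 to June 16, 2000
Rest of April 2000: 30 - 12 = 18
Full months: May 31
Days into June 2000: 16
Total = 18 + 31 + 16 = 65 days


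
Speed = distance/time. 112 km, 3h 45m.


Distance: 112 km
Time: 3h 45m = 225 min = 225/60 = 15/4 hours
Speed = 112 ÷ (15/4) = 112 × 4 / 15 = 448/15 ≈ 29.9 km/h

29.9 km/h


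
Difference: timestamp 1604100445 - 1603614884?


485561 seconds (134.9 hours / 5.62 days)

Difference = 1604100445 - 1603614884 = 485561 seconds
In hours: 485561 / 3600 ≈ 134.9
In days: 485561 / 86400 ≈ 5.62


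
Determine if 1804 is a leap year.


Yes

Rules: divisible by 4 AND (not by 100 OR by 400)
1804 ÷ 4 = 451 exactly → divisible by 4
1804 ÷ 100 = 18 remainder 4 → not divisible by 100
Divisible by 4 but not by 100 → leap year


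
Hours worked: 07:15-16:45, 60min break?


8h 30m (510 minutes)

Total time = (16×60+45) - (7×60+15)
= 1005 - 435 = 570 min
Minus break: 570 - 60 = 510 min
= 8h 30m


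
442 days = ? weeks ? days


63 weeks 1 days

Weeks: 442 ÷ 7 = 63 remainder 1


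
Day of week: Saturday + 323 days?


Sunday

Start: Saturday (index 5)
(5 + 323) mod 7
= 328 mod 7
= 6
Index 6 → Sunday


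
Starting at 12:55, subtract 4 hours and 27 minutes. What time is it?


08:28

Start: 775 minutes from midnight
Subtract: 267 minutes
Remaining: 775 - 267 = 508
Hours: 8, Minutes: 28


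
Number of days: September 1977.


30 days

Month: September (month 9)
September has 30 days


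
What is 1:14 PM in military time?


13:14

Input: 1:14 PM
PM: 1 + 12 = 13


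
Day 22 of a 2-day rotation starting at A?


Shifts: A, B
Start: A (index 0)
Day 22: (0 + 22 - 1) mod 2
= 21 mod 2
= 1
Index 1 → shift B

Shift B


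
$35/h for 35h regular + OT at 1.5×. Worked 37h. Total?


$1330.00

Regular: 35h × $35 = $1225.00
Overtime: 37 - 35 = 2h
OT pay: 2h × $35 × 1.5 = $105.00
Total = $1225.00 + $105.00 = $1330.00


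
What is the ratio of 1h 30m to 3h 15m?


Duration 1: 90 minutes
Duration 2: 195 minutes
Ratio = 90:195
GCD = 15
Simplified = 6:13
As a decimal: 6/13 ≈ 0.46

6:13 (0.46)


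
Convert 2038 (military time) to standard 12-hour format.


8:38 PM

Hour: 20
20 - 12 = 8 → PM


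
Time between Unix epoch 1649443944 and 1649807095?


363151 seconds (100.9 hours / 4.20 days)

Difference = 1649807095 - 1649443944 = 363151 seconds
In hours: 363151 / 3600 ≈ 100.9
In days: 363151 / 86400 ≈ 4.20


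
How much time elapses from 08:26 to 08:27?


End time in minutes: 8×60 + 27 = 507
Start time in minutes: 8×60 + 26 = 506
Difference = 507 - 506 = 1 minutes
= 0 hours 1 minutes

0h 1m


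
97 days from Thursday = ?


Start: Thursday (index 3)
(3 + 97) mod 7
= 100 mod 7
= 2
Index 2 → Wednesday

Wednesday


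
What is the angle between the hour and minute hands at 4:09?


Hour hand = 4×30 + 9×0.5 = 124.5°
Minute hand = 9×6 = 54°
Difference = |124.5 - 54| = 70.5°

70.5°


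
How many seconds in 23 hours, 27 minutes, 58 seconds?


Hours: 23 × 3600 = 82800
Minutes: 27 × 60 = 1620
Seconds: 58
Total = 82800 + 1620 + 58 = 84478

84478 seconds


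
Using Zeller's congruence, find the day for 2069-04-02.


Zeller's congruence:
q=2, m=4, k=69, j=20
h = (2 + ⌊13×5/5⌋ + 69 + ⌊69/4⌋ + ⌊20/4⌋ - 2×20) mod 7
= (2 + 13 + 69 + 17 + 5 - 40) mod 7
= 66 mod 7 = 3
h=3 → Tuesday

Tuesday


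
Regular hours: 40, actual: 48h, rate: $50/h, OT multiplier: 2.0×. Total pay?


Regular: 40h × $50 = $2000.00
Overtime: 48 - 40 = 8h
OT pay: 8h × $50 × 2.0 = $800.00
Total = $2000.00 + $800.00 = $2800.00

$2800.00


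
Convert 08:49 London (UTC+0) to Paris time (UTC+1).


Time difference = UTC+1 - UTC+0 = +1 hours
New hour = (8 + 1) mod 24
= 9 mod 24 = 9
Minutes unchanged → 09:49

09:49


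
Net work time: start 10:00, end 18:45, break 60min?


Total time = (18×60+45) - (10×60+0)
= 1125 - 600 = 525 min
Minus break: 525 - 60 = 465 min
= 7h 45m

7h 45m (465 minutes)


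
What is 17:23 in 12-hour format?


Hour: 17
17 - 12 = 5 → PM

5:23 PM


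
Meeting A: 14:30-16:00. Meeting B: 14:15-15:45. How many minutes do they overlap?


75 minutes

Meeting A: 870-960 (in minutes from midnight)
Meeting B: 855-945
Overlap start = max(870, 855) = 870
Overlap end = min(960, 945) = 945
Overlap = max(0, 945 - 870) = 75 min


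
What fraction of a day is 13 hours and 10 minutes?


0.5486 (54.86%)

Total minutes: 13×60 + 10 = 790
Day = 24×60 = 1440 minutes
Fraction = 790/1440 ≈ 0.5486
As a percentage: 790/1440 × 100 ≈ 54.86%


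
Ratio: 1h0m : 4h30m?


Duration 1: 60 minutes
Duration 2: 270 minutes
Ratio = 60:270
GCD = 30
Simplified = 2:9
As a decimal: 2/9 ≈ 0.22

2:9 (0.22)


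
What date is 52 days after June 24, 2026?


August 15, 2026

Start: June 24, 2026
Add 52 days
June 24 → July 1: 30 - 24 + 1 = 7 days (52 - 7 = 45 left)
July 1 → August 1: 31 - 1 + 1 = 31 days (45 - 31 = 14 left)
August 1 + 14 = August 15, 2026


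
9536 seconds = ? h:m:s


Hours: 9536 ÷ 3600 = 2 remainder 2336
Minutes: 2336 ÷ 60 = 38 remainder 56
Seconds: 56

2h 38m 56s


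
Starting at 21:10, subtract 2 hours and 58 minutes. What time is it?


Start: 1270 minutes from midnight
Subtract: 178 minutes
Remaining: 1270 - 178 = 1092
Hours: 18, Minutes: 12

18:12


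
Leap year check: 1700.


Rules: divisible by 4 AND (not by 100 OR by 400)
1700 ÷ 4 = 425 exactly → divisible by 4
1700 ÷ 100 = 17 exactly → divisible by 100
1700 ÷ 400 = 4 remainder 100 → not divisible by 400
Divisible by 100 but not by 400 → not a leap year

No


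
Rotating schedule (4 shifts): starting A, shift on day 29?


Shifts: A, B, C, D
Start: A (index 0)
Day 29: (0 + 29 - 1) mod 4
= 28 mod 4
= 0
Index 0 → shift A

Shift A


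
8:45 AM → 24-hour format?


08:45

Input: 8:45 AM
AM hour stays: 8


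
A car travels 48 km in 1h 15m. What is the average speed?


38.4 km/h

Distance: 48 km
Time: 1h 15m = 75 min = 75/60 = 5/4 hours
Speed = 48 ÷ (5/4) = 48 × 4 / 5 = 192/5 = 38.4 km/h


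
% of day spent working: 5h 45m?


Time: 345 minutes
Day: 1440 minutes
Percentage = (345/1440) × 100 ≈ 24.0%

24.0%


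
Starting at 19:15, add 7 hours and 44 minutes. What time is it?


Start: 1155 minutes from midnight
Add: 464 minutes
Total: 1619 minutes
Hours: 1619 ÷ 60 = 26 remainder 59
26 ≥ 24 → 26 - 24 = 2 (next day)

02:59 (next day)


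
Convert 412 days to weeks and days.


58 weeks 6 days

Weeks: 412 ÷ 7 = 58 remainder 6


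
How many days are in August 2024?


Month: August (month 8)
August has 31 days

31 days


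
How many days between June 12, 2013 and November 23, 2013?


164 days

From June 12, 2013 to November 23, 2013
Rest of June 2013: 30 - 12 = 18
Full months: July 31, August 31, September 30, October 31
Days into November 2013: 23
Total = 18 + 31 + 31 + 30 + 31 + 23 = 164 days


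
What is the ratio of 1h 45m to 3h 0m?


Duration 1: 105 minutes
Duration 2: 180 minutes
Ratio = 105:180
GCD = 15
Simplified = 7:12
As a decimal: 7/12 ≈ 0.58

7:12 (0.58)


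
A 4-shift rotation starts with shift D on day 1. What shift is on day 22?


Shift A

Shifts: A, B, C, D
Start: D (index 3)
Day 22: (3 + 22 - 1) mod 4
= 24 mod 4
= 0
Index 0 → shift A


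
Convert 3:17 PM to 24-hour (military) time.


Input: 3:17 PM
PM: 3 + 12 = 15

15:17


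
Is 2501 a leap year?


No

Rules: divisible by 4 AND (not by 100 OR by 400)
2501 ÷ 4 = 625 remainder 1 → not divisible by 4
Not divisible by 4 → not a leap year


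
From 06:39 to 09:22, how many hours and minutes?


End time in minutes: 9×60 + 22 = 562
Start time in minutes: 6×60 + 39 = 399
Difference = 562 - 399 = 163 minutes
= 2 hours 43 minutes

2h 43m


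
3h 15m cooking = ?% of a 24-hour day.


Time: 195 minutes
Day: 1440 minutes
Percentage = (195/1440) × 100 ≈ 13.5%

13.5%


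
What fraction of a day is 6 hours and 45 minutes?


0.2813 (28.13%)

Total minutes: 6×60 + 45 = 405
Day = 24×60 = 1440 minutes
Fraction = 405/1440 ≈ 0.2813
As a percentage: 405/1440 × 100 ≈ 28.13%


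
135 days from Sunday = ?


Start: Sunday (index 6)
(6 + 135) mod 7
= 141 mod 7
= 1
Index 1 → Tuesday

Tuesday


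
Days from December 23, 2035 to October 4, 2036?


From December 23, 2035 to October 4, 2036
Rest of December 2035: 31 - 23 = 8
Full months: January 31, February 2036 29, March 31, April 30, May 31, June 30, July 31, August 31, September 30
Days into October 2036: 4
Total = 8 + 31 + 29 + 31 + 30 + 31 + 30 + 31 + 31 + 30 + 4 = 286 days

286 days


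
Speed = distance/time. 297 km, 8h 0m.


37.1 km/h

Distance: 297 km
Time: 8 hours
Speed = 297 / 8 ≈ 37.1 km/h


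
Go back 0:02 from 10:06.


Start: 606 minutes from midnight
Subtract: 2 minutes
Remaining: 606 - 2 = 604
Hours: 10, Minutes: 4

10:04


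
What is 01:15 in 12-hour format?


Hour: 1
1 < 12 → AM

1:15 AM


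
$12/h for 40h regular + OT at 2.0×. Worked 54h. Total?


$816.00

Regular: 40h × $12 = $480.00
Overtime: 54 - 40 = 14h
OT pay: 14h × $12 × 2.0 = $336.00
Total = $480.00 + $336.00 = $816.00


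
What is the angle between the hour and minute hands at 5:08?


Hour hand = 5×30 + 8×0.5 = 154.0°
Minute hand = 8×6 = 48°
Difference = |154.0 - 48| = 106.0°

106.0°


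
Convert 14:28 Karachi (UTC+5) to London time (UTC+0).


Time difference = UTC+0 - UTC+5 = -5 hours
New hour = (14 -5) mod 24
= 9 mod 24 = 9
Minutes unchanged → 09:28

09:28


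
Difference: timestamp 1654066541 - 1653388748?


Difference = 1654066541 - 1653388748 = 677793 seconds
In hours: 677793 / 3600 ≈ 188.3
In days: 677793 / 86400 ≈ 7.84

677793 seconds (188.3 hours / 7.84 days)


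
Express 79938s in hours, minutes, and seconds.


22h 12m 18s

Hours: 79938 ÷ 3600 = 22 remainder 738
Minutes: 738 ÷ 60 = 12 remainder 18
Seconds: 18


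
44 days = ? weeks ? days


6 weeks 2 days

Weeks: 44 ÷ 7 = 6 remainder 2


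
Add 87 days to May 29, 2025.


August 24, 2025

Start: May 29, 2025
Add 87 days
May 29 → June 1: 31 - 29 + 1 = 3 days (87 - 3 = 84 left)
June 1 → July 1: 30 - 1 + 1 = 30 days (84 - 30 = 54 left)
July 1 → August 1: 31 - 1 + 1 = 31 days (54 - 31 = 23 left)
August 1 + 23 = August 24, 2025


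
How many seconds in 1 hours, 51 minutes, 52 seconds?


Hours: 1 × 3600 = 3600
Minutes: 51 × 60 = 3060
Seconds: 52
Total = 3600 + 3060 + 52 = 6712

6712 seconds


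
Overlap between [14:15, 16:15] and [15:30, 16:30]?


45 minutes

Meeting A: 855-975 (in minutes from midnight)
Meeting B: 930-990
Overlap start = max(855, 930) = 930
Overlap end = min(975, 990) = 975
Overlap = max(0, 975 - 930) = 45 min


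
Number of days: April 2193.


30 days

Month: April (month 4)
April has 30 days


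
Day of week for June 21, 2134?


Zeller's congruence:
q=21, m=6, k=34, j=21
h = (21 + ⌊13×7/5⌋ + 34 + ⌊34/4⌋ + ⌊21/4⌋ - 2×21) mod 7
= (21 + 18 + 34 + 8 + 5 - 42) mod 7
= 44 mod 7 = 2
h=2 → Monday

Monday


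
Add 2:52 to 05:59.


08:51

Start: 359 minutes from midnight
Add: 172 minutes
Total: 531 minutes
Hours: 531 ÷ 60 = 8 remainder 51


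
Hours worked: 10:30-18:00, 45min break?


6h 45m (405 minutes)

Total time = (18×60+0) - (10×60+30)
= 1080 - 630 = 450 min
Minus break: 450 - 45 = 405 min
= 6h 45m


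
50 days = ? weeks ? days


7 weeks 1 days

Weeks: 50 ÷ 7 = 7 remainder 1


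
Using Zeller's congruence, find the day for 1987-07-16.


Zeller's congruence:
q=16, m=7, k=87, j=19
h = (16 + ⌊13×8/5⌋ + 87 + ⌊87/4⌋ + ⌊19/4⌋ - 2×19) mod 7
= (16 + 20 + 87 + 21 + 4 - 38) mod 7
= 110 mod 7 = 5
h=5 → Thursday

Thursday


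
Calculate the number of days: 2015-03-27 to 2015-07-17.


From March 27, 2015 to July 17, 2015
Rest of March 2015: 31 - 27 = 4
Full months: April 30, May 31, June 30
Days into July 2015: 17
Total = 4 + 30 + 31 + 30 + 17 = 112 days

112 days


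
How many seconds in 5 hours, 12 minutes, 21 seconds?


18741 seconds

Hours: 5 × 3600 = 18000
Minutes: 12 × 60 = 720
Seconds: 21
Total = 18000 + 720 + 21 = 18741


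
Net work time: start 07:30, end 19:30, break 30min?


11h 30m (690 minutes)

Total time = (19×60+30) - (7×60+30)
= 1170 - 450 = 720 min
Minus break: 720 - 30 = 690 min
= 11h 30m


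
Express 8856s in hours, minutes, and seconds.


2h 27m 36s

Hours: 8856 ÷ 3600 = 2 remainder 1656
Minutes: 1656 ÷ 60 = 27 remainder 36
Seconds: 36


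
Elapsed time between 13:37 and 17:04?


End time in minutes: 17×60 + 4 = 1024
Start time in minutes: 13×60 + 37 = 817
Difference = 1024 - 817 = 207 minutes
= 3 hours 27 minutes

3h 27m


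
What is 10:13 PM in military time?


22:13

Input: 10:13 PM
PM: 10 + 12 = 22


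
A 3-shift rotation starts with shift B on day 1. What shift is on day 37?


Shifts: A, B, C
Start: B (index 1)
Day 37: (1 + 37 - 1) mod 3
= 37 mod 3
= 1
Index 1 → shift B

Shift B


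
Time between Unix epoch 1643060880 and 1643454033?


Difference = 1643454033 - 1643060880 = 393153 seconds
In hours: 393153 / 3600 ≈ 109.2
In days: 393153 / 86400 ≈ 4.55

393153 seconds (109.2 hours / 4.55 days)


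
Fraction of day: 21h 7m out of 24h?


0.8799 (87.99%)

Total minutes: 21×60 + 7 = 1267
Day = 24×60 = 1440 minutes
Fraction = 1267/1440 ≈ 0.8799
As a percentage: 1267/1440 × 100 ≈ 87.99%


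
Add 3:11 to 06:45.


Start: 405 minutes from midnight
Add: 191 minutes
Total: 596 minutes
Hours: 596 ÷ 60 = 9 remainder 56

09:56


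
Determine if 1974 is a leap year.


Rules: divisible by 4 AND (not by 100 OR by 400)
1974 ÷ 4 = 493 remainder 2 → not divisible by 4
Not divisible by 4 → not a leap year

No


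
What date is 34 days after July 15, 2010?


Start: July 15, 2010
Add 34 days
July 15 → August 1: 31 - 15 + 1 = 17 days (34 - 17 = 17 left)
August 1 + 17 = August 18, 2010

August 18, 2010


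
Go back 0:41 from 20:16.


Start: 1216 minutes from midnight
Subtract: 41 minutes
Remaining: 1216 - 41 = 1175
Hours: 19, Minutes: 35

19:35


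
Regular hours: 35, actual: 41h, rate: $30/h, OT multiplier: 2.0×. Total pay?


$1410.00

Regular: 35h × $30 = $1050.00
Overtime: 41 - 35 = 6h
OT pay: 6h × $30 × 2.0 = $360.00
Total = $1050.00 + $360.00 = $1410.00


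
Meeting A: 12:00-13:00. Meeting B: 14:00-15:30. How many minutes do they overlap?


Meeting A: 720-780 (in minutes from midnight)
Meeting B: 840-930
Overlap start = max(720, 840) = 840
Overlap end = min(780, 930) = 780
Overlap = max(0, 780 - 840) = 0 min

0 minutes


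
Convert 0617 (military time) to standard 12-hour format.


6:17 AM

Hour: 6
6 < 12 → AM


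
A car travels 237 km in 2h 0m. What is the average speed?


118.5 km/h

Distance: 237 km
Time: 2 hours
Speed = 237 / 2 = 118.5 km/h


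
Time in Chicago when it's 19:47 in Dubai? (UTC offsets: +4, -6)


Time difference = UTC-6 - UTC+4 = -10 hours
New hour = (19 -10) mod 24
= 9 mod 24 = 9
Minutes unchanged → 09:47

09:47


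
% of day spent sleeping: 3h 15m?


Time: 195 minutes
Day: 1440 minutes
Percentage = (195/1440) × 100 ≈ 13.5%

13.5%


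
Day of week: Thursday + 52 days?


Start: Thursday (index 3)
(3 + 52) mod 7
= 55 mod 7
= 6
Index 6 → Sunday

Sunday


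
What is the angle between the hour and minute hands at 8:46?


Hour hand = 8×30 + 46×0.5 = 263.0°
Minute hand = 46×6 = 276°
Difference = |263.0 - 276| = 13.0°

13.0°


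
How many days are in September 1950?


Month: September (month 9)
September has 30 days

30 days


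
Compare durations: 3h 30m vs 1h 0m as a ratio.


Duration 1: 210 minutes
Duration 2: 60 minutes
Ratio = 210:60
GCD = 30
Simplified = 7:2
As a decimal: 7/2 = 3.50

7:2 (3.50)


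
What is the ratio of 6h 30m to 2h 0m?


Duration 1: 390 minutes
Duration 2: 120 minutes
Ratio = 390:120
GCD = 30
Simplified = 13:4
As a decimal: 13/4 = 3.25

13:4 (3.25)


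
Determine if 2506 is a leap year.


No

Rules: divisible by 4 AND (not by 100 OR by 400)
2506 ÷ 4 = 626 remainder 2 → not divisible by 4
Not divisible by 4 → not a leap year


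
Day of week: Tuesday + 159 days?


Sunday

Start: Tuesday (index 1)
(1 + 159) mod 7
= 160 mod 7
= 6
Index 6 → Sunday


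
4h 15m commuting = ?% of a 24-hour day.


17.7%

Time: 255 minutes
Day: 1440 minutes
Percentage = (255/1440) × 100 ≈ 17.7%


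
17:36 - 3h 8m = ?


Start: 1056 minutes from midnight
Subtract: 188 minutes
Remaining: 1056 - 188 = 868
Hours: 14, Minutes: 28

14:28


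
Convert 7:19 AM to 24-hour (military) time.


07:19

Input: 7:19 AM
AM hour stays: 7


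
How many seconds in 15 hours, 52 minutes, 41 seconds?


57161 seconds

Hours: 15 × 3600 = 54000
Minutes: 52 × 60 = 3120
Seconds: 41
Total = 54000 + 3120 + 41 = 57161


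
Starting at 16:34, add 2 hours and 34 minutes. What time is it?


Start: 994 minutes from midnight
Add: 154 minutes
Total: 1148 minutes
Hours: 1148 ÷ 60 = 19 remainder 8

19:08


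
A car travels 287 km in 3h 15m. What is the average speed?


88.3 km/h

Distance: 287 km
Time: 3h 15m = 195 min = 195/60 = 13/4 hours
Speed = 287 ÷ (13/4) = 287 × 4 / 13 = 1148/13 ≈ 88.3 km/h


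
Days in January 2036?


31 days

Month: January (month 1)
January has 31 days


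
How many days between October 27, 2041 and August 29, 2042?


From October 27, 2041 to August 29, 2042
Rest of October 2041: 31 - 27 = 4
Full months: November 30, December 31, January 31, February 2042 28, March 31, April 30, May 31, June 30, July 31
Days into August 2042: 29
Total = 4 + 30 + 31 + 31 + 28 + 31 + 30 + 31 + 30 + 31 + 29 = 306 days

306 days


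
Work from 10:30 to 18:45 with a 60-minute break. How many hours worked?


Total time = (18×60+45) - (10×60+30)
= 1125 - 630 = 495 min
Minus break: 495 - 60 = 435 min
= 7h 15m

7h 15m (435 minutes)


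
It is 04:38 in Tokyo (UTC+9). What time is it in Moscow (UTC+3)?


Time difference = UTC+3 - UTC+9 = -6 hours
New hour = (4 -6) mod 24
= -2 mod 24 = 22
Minutes unchanged → 22:38; -2 < 0 → previous day

22:38 (previous day)


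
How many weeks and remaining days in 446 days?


Weeks: 446 ÷ 7 = 63 remainder 5

63 weeks 5 days


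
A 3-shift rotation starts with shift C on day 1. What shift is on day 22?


Shift C

Shifts: A, B, C
Start: C (index 2)
Day 22: (2 + 22 - 1) mod 3
= 23 mod 3
= 2
Index 2 → shift C


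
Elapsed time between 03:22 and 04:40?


End time in minutes: 4×60 + 40 = 280
Start time in minutes: 3×60 + 22 = 202
Difference = 280 - 202 = 78 minutes
= 1 hours 18 minutes

1h 18m


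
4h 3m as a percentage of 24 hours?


0.1688 (16.88%)

Total minutes: 4×60 + 3 = 243
Day = 24×60 = 1440 minutes
Fraction = 243/1440 ≈ 0.1688
As a percentage: 243/1440 × 100 ≈ 16.88%


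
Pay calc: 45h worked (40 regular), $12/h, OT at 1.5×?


Regular: 40h × $12 = $480.00
Overtime: 45 - 40 = 5h
OT pay: 5h × $12 × 1.5 = $90.00
Total = $480.00 + $90.00 = $570.00

$570.00


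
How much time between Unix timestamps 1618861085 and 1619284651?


423566 seconds (117.7 hours / 4.90 days)

Difference = 1619284651 - 1618861085 = 423566 seconds
In hours: 423566 / 3600 ≈ 117.7
In days: 423566 / 86400 ≈ 4.90


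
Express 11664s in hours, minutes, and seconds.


3h 14m 24s

Hours: 11664 ÷ 3600 = 3 remainder 864
Minutes: 864 ÷ 60 = 14 remainder 24
Seconds: 24


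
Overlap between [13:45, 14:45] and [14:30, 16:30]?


Meeting A: 825-885 (in minutes from midnight)
Meeting B: 870-990
Overlap start = max(825, 870) = 870
Overlap end = min(885, 990) = 885
Overlap = max(0, 885 - 870) = 15 min

15 minutes


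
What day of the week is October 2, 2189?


Zeller's congruence:
q=2, m=10, k=89, j=21
h = (2 + ⌊13×11/5⌋ + 89 + ⌊89/4⌋ + ⌊21/4⌋ - 2×21) mod 7
= (2 + 28 + 89 + 22 + 5 - 42) mod 7
= 104 mod 7 = 6
h=6 → Friday

Friday


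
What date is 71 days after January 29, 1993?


Start: January 29, 1993
Add 71 days
January 29 → February 1: 31 - 29 + 1 = 3 days (71 - 3 = 68 left)
February 1 → March 1: 28 - 1 + 1 = 28 days (68 - 28 = 40 left)
March 1 → April 1: 31 - 1 + 1 = 31 days (40 - 31 = 9 left)
April 1 + 9 = April 10, 1993

April 10, 1993


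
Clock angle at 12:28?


Hour hand (12 ≡ 0 on the dial): 0×30 + 28×0.5 = 14.0°
Minute hand = 28×6 = 168°
Difference = |14.0 - 168| = 154.0°

154.0°


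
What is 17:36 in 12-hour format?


5:36 PM

Hour: 17
17 - 12 = 5 → PM


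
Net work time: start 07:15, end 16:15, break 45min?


Total time = (16×60+15) - (7×60+15)
= 975 - 435 = 540 min
Minus break: 540 - 45 = 495 min
= 8h 15m

8h 15m (495 minutes)


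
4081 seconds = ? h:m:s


Hours: 4081 ÷ 3600 = 1 remainder 481
Minutes: 481 ÷ 60 = 8 remainder 1
Seconds: 1

1h 8m 1s


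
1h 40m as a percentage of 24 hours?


0.0694 (6.94%)

Total minutes: 1×60 + 40 = 100
Day = 24×60 = 1440 minutes
Fraction = 100/1440 ≈ 0.0694
As a percentage: 100/1440 × 100 ≈ 6.94%


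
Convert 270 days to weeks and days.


Weeks: 270 ÷ 7 = 38 remainder 4

38 weeks 4 days


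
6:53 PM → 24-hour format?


18:53

Input: 6:53 PM
PM: 6 + 12 = 18


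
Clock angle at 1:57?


76.5°

Hour hand = 1×30 + 57×0.5 = 58.5°
Minute hand = 57×6 = 342°
Difference = |58.5 - 342| = 283.5°
Since > 180°: 360 - 283.5 = 76.5°


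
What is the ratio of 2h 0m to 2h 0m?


Duration 1: 120 minutes
Duration 2: 120 minutes
Ratio = 120:120
GCD = 120
Simplified = 1:1
As a decimal: 1/1 = 1.00

1:1 (1.00)


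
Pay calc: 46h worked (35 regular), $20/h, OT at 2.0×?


Regular: 35h × $20 = $700.00
Overtime: 46 - 35 = 11h
OT pay: 11h × $20 × 2.0 = $440.00
Total = $700.00 + $440.00 = $1140.00

$1140.00


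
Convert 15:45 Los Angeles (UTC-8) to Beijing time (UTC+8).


Time difference = UTC+8 - UTC-8 = +16 hours
New hour = (15 + 16) mod 24
= 31 mod 24 = 7
Minutes unchanged → 07:45; 31 ≥ 24 → next day

07:45 (next day)


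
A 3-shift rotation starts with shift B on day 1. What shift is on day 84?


Shift A

Shifts: A, B, C
Start: B (index 1)
Day 84: (1 + 84 - 1) mod 3
= 84 mod 3
= 0
Index 0 → shift A


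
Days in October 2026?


31 days

Month: October (month 10)
October has 31 days


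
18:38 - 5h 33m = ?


Start: 1118 minutes from midnight
Subtract: 333 minutes
Remaining: 1118 - 333 = 785
Hours: 13, Minutes: 5

13:05


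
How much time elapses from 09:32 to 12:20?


2h 48m

End time in minutes: 12×60 + 20 = 740
Start time in minutes: 9×60 + 32 = 572
Difference = 740 - 572 = 168 minutes
= 2 hours 48 minutes


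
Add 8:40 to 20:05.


04:45 (next day)

Start: 1205 minutes from midnight
Add: 520 minutes
Total: 1725 minutes
Hours: 1725 ÷ 60 = 28 remainder 45
28 ≥ 24 → 28 - 24 = 4 (next day)


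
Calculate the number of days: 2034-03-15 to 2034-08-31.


169 days

From March 15, 2034 to August 31, 2034
Rest of March 2034: 31 - 15 = 16
Full months: April 30, May 31, June 30, July 31
Days into August 2034: 31
Total = 16 + 30 + 31 + 30 + 31 + 31 = 169 days


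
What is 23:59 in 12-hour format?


Hour: 23
23 - 12 = 11 → PM

11:59 PM


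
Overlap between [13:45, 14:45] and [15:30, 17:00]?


0 minutes

Meeting A: 825-885 (in minutes from midnight)
Meeting B: 930-1020
Overlap start = max(825, 930) = 930
Overlap end = min(885, 1020) = 885
Overlap = max(0, 885 - 930) = 0 min


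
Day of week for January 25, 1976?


Zeller's congruence:
q=25, m=13, k=75, j=19
h = (25 + ⌊13×14/5⌋ + 75 + ⌊75/4⌋ + ⌊19/4⌋ - 2×19) mod 7
= (25 + 36 + 75 + 18 + 4 - 38) mod 7
= 120 mod 7 = 1
h=1 → Sunday

Sunday


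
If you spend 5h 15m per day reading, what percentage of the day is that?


21.9%

Time: 315 minutes
Day: 1440 minutes
Percentage = (315/1440) × 100 ≈ 21.9%


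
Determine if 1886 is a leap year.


Rules: divisible by 4 AND (not by 100 OR by 400)
1886 ÷ 4 = 471 remainder 2 → not divisible by 4
Not divisible by 4 → not a leap year

No


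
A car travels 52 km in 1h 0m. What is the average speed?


Distance: 52 km
Time: 1 hours
Speed = 52 / 1 = 52.0 km/h

52.0 km/h


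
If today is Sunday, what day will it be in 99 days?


Monday

Start: Sunday (index 6)
(6 + 99) mod 7
= 105 mod 7
= 0
Index 0 → Monday


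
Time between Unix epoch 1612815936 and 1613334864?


Difference = 1613334864 - 1612815936 = 518928 seconds
In hours: 518928 / 3600 ≈ 144.1
In days: 518928 / 86400 ≈ 6.01

518928 seconds (144.1 hours / 6.01 days)


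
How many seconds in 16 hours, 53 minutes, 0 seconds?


Hours: 16 × 3600 = 57600
Minutes: 53 × 60 = 3180
Seconds: 0
Total = 57600 + 3180 + 0 = 60780

60780 seconds


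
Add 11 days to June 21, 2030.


Start: June 21, 2030
Add 11 days
June 21 → July 1: 30 - 21 + 1 = 10 days (11 - 10 = 1 left)
July 1 + 1 = July 2, 2030

July 2, 2030


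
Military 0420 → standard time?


4:20 AM

Hour: 4
4 < 12 → AM


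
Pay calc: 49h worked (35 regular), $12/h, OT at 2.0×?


Regular: 35h × $12 = $420.00
Overtime: 49 - 35 = 14h
OT pay: 14h × $12 × 2.0 = $336.00
Total = $420.00 + $336.00 = $756.00

$756.00


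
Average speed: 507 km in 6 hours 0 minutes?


84.5 km/h

Distance: 507 km
Time: 6 hours
Speed = 507 / 6 = 84.5 km/h


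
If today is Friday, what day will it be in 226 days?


Start: Friday (index 4)
(4 + 226) mod 7
= 230 mod 7
= 6
Index 6 → Sunday

Sunday


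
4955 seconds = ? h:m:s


1h 22m 35s

Hours: 4955 ÷ 3600 = 1 remainder 1355
Minutes: 1355 ÷ 60 = 22 remainder 35
Seconds: 35


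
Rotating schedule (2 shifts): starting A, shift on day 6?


Shift B

Shifts: A, B
Start: A (index 0)
Day 6: (0 + 6 - 1) mod 2
= 5 mod 2
= 1
Index 1 → shift B


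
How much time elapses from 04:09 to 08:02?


3h 53m

End time in minutes: 8×60 + 2 = 482
Start time in minutes: 4×60 + 9 = 249
Difference = 482 - 249 = 233 minutes
= 3 hours 53 minutes


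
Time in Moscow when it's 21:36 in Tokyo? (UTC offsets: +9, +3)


Time difference = UTC+3 - UTC+9 = -6 hours
New hour = (21 -6) mod 24
= 15 mod 24 = 15
Minutes unchanged → 15:36

15:36


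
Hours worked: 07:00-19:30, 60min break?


11h 30m (690 minutes)

Total time = (19×60+30) - (7×60+0)
= 1170 - 420 = 750 min
Minus break: 750 - 60 = 690 min
= 11h 30m


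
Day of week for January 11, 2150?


Zeller's congruence:
q=11, m=13, k=49, j=21
h = (11 + ⌊13×14/5⌋ + 49 + ⌊49/4⌋ + ⌊21/4⌋ - 2×21) mod 7
= (11 + 36 + 49 + 12 + 5 - 42) mod 7
= 71 mod 7 = 1
h=1 → Sunday

Sunday


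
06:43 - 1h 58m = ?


04:45

Start: 403 minutes from midnight
Subtract: 118 minutes
Remaining: 403 - 118 = 285
Hours: 4, Minutes: 45


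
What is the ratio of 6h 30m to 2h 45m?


Duration 1: 390 minutes
Duration 2: 165 minutes
Ratio = 390:165
GCD = 15
Simplified = 26:11
As a decimal: 26/11 ≈ 2.36

26:11 (2.36)


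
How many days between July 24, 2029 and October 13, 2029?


From July 24, 2029 to October 13, 2029
Rest of July 2029: 31 - 24 = 7
Full months: August 31, September 30
Days into October 2029: 13
Total = 7 + 31 + 30 + 13 = 81 days

81 days


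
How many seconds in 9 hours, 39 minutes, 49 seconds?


34789 seconds

Hours: 9 × 3600 = 32400
Minutes: 39 × 60 = 2340
Seconds: 49
Total = 32400 + 2340 + 49 = 34789


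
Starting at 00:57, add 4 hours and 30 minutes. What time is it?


05:27

Start: 57 minutes from midnight
Add: 270 minutes
Total: 327 minutes
Hours: 327 ÷ 60 = 5 remainder 27


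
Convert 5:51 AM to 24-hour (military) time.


Input: 5:51 AM
AM hour stays: 5

05:51


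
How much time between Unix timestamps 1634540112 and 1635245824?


705712 seconds (196.0 hours / 8.17 days)

Difference = 1635245824 - 1634540112 = 705712 seconds
In hours: 705712 / 3600 ≈ 196.0
In days: 705712 / 86400 ≈ 8.17


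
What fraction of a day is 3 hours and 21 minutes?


0.1396 (13.96%)

Total minutes: 3×60 + 21 = 201
Day = 24×60 = 1440 minutes
Fraction = 201/1440 ≈ 0.1396
As a percentage: 201/1440 × 100 ≈ 13.96%


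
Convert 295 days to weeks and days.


42 weeks 1 days

Weeks: 295 ÷ 7 = 42 remainder 1
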